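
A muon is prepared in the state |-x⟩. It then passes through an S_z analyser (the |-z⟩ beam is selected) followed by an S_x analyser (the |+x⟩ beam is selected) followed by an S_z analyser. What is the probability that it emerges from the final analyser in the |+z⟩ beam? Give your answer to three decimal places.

First analyser (S_z): from |-x⟩, P(|-z⟩) = 1/2.
After stage 1 the state is |-z⟩; P(|+x⟩) = |⟨+x|-z⟩|² = 1/2.
After stage 2 the state is |+x⟩; P(|+z⟩) = |⟨+z|+x⟩|² = 1/2.
Joint probability = 1/2 × 1/2 × 1/2 = 0.125.

0.125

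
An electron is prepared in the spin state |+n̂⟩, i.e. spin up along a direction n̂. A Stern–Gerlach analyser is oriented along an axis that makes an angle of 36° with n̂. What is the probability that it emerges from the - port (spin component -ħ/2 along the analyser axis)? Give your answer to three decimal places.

For spin-½, the probability of finding spin-up along an axis at angle θ to the initial spin direction is cos²(θ/2); spin-down is sin²(θ/2).
θ = 36°, so P = sin²(18°) ≈ 0.095.

0.095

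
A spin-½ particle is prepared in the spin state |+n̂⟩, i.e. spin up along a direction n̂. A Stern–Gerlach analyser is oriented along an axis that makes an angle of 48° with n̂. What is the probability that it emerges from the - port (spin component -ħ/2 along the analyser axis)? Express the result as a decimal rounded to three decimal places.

For spin-½, the probability of finding spin-up along an axis at angle θ to the initial spin direction is cos²(θ/2); spin-down is sin²(θ/2).
θ = 48°, so P = sin²(24°) ≈ 0.165.

0.165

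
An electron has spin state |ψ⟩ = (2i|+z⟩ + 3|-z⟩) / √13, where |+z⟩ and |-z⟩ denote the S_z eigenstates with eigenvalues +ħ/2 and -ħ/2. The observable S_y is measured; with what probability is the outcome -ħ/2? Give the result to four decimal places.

|-y⟩ = (|+z⟩ - i|-z⟩)/√2, so ⟨-y|ψ⟩ = (5i) / (√2·√13).
P = |5i|² / 26 = 25/26.

0.9615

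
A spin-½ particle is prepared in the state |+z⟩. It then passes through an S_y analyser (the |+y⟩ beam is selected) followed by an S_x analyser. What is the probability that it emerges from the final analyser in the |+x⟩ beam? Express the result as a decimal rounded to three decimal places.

0.250

First analyser (S_y): from |+z⟩, P(|+y⟩) = 1/2.
After stage 1 the state is |+y⟩; P(|+x⟩) = |⟨+x|+y⟩|² = 1/2.
Joint probability = 1/2 × 1/2 = 0.250.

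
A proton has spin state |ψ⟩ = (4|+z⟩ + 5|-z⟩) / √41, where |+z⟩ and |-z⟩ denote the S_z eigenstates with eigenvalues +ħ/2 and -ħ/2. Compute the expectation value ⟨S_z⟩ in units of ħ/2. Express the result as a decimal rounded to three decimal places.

⟨σ_z⟩ = |a|² - |b|² divided by |a|²+|b|², with a, b the |+z⟩, |-z⟩ amplitudes.
= (16 - 25)/41 = -9/41.
⟨S_z⟩ = (ħ/2)·⟨σ_z⟩.

-0.220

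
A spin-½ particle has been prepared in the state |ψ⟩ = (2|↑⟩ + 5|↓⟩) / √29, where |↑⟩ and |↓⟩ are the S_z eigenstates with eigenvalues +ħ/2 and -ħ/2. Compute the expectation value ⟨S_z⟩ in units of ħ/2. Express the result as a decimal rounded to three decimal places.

⟨σ_z⟩ = |a|² - |b|² divided by |a|²+|b|², with a, b the |↑⟩, |↓⟩ amplitudes.
= (4 - 25)/29 = -21/29.
⟨S_z⟩ = (ħ/2)·⟨σ_z⟩.

-0.724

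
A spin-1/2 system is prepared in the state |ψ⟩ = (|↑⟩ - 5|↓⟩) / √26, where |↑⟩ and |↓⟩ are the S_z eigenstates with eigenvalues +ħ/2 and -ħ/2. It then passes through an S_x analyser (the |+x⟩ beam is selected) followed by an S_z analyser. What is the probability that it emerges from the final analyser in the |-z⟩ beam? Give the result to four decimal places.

First analyser (S_x): P(|+x⟩) = |⟨+x|ψ⟩|² = 16/52.
After stage 1 the state is |+x⟩; P(|-z⟩) = |⟨-z|+x⟩|² = 1/2.
Joint probability = 16/52 × 1/2 = 0.1538.

0.1538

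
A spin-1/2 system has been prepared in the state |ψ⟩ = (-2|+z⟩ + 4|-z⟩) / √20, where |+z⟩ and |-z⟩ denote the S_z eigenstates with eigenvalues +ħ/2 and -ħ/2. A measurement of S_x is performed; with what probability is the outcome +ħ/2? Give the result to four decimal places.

0.1000

|+x⟩ = (|+z⟩ + |-z⟩)/√2, so ⟨+x|ψ⟩ = (2) / (√2·√20).
P = |2|² / 40 = 4/40.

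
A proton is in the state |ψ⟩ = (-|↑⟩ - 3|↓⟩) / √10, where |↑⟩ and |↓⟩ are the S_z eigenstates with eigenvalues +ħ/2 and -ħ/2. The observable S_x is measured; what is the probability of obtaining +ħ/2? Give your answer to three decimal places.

|+x⟩ = (|↑⟩ + |↓⟩)/√2, so ⟨+x|ψ⟩ = (-4) / (√2·√10).
P = |-4|² / 20 = 16/20.

0.800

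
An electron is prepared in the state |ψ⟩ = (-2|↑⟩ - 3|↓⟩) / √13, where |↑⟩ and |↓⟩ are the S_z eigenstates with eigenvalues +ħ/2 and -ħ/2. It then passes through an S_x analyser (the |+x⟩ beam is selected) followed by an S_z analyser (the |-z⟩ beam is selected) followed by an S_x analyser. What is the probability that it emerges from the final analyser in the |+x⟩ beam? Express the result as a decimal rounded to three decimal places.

First analyser (S_x): P(|+x⟩) = |⟨+x|ψ⟩|² = 25/26.
After stage 1 the state is |+x⟩; P(|-z⟩) = |⟨-z|+x⟩|² = 1/2.
After stage 2 the state is |-z⟩; P(|+x⟩) = |⟨+x|-z⟩|² = 1/2.
Joint probability = 25/26 × 1/2 × 1/2 = 0.240.

0.240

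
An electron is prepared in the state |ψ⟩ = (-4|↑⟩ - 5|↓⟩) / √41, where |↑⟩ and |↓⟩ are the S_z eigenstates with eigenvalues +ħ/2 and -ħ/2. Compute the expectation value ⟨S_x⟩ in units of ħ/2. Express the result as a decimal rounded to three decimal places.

⟨σ_x⟩ = 2 Re(a* b)/(|a|²+|b|²) with a = -4, b = -5.
a* b = 20, so ⟨σ_x⟩ = 40/41.
⟨S_x⟩ = (ħ/2)·⟨σ_x⟩.

0.976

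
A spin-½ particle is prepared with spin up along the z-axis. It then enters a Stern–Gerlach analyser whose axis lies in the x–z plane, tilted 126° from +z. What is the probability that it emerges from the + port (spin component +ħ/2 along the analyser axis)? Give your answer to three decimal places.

0.206

For spin-½, the probability of finding spin-up along an axis at angle θ to the initial spin direction is cos²(θ/2); spin-down is sin²(θ/2).
θ = 126°, so P = cos²(63°) ≈ 0.206.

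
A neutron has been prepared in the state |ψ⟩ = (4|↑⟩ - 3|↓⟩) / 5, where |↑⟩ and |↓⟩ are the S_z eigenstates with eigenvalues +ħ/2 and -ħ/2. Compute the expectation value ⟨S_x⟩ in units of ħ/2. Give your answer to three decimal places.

⟨σ_x⟩ = 2 Re(a* b)/(|a|²+|b|²) with a = 4, b = -3.
a* b = -12, so ⟨σ_x⟩ = -24/25.
⟨S_x⟩ = (ħ/2)·⟨σ_x⟩.

-0.960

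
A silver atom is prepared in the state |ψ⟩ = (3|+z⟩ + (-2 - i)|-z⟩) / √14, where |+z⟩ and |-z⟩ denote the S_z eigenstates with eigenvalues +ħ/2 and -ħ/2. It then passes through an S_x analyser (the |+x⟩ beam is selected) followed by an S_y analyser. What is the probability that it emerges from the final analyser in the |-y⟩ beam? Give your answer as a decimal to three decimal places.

First analyser (S_x): P(|+x⟩) = |⟨+x|ψ⟩|² = 2/28.
After stage 1 the state is |+x⟩; P(|-y⟩) = |⟨-y|+x⟩|² = 1/2.
Joint probability = 2/28 × 1/2 = 0.036.

0.036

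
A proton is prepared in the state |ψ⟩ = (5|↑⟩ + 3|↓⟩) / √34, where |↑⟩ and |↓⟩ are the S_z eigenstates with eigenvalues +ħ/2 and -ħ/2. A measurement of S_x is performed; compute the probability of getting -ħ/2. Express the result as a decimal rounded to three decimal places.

0.059

|-x⟩ = (|↑⟩ - |↓⟩)/√2, so ⟨-x|ψ⟩ = (2) / (√2·√34).
P = |2|² / 68 = 4/68.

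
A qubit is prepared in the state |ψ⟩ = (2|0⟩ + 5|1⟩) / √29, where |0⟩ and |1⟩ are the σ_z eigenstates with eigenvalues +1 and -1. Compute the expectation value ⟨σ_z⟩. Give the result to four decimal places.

-0.7241

⟨σ_z⟩ = |a|² - |b|² divided by |a|²+|b|², with a, b the |0⟩, |1⟩ amplitudes.
= (4 - 25)/29 = -21/29.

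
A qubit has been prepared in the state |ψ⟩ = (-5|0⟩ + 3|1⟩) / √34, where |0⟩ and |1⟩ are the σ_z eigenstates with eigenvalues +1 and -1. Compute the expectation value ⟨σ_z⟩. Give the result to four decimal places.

⟨σ_z⟩ = |a|² - |b|² divided by |a|²+|b|², with a, b the |0⟩, |1⟩ amplitudes.
= (25 - 9)/34 = 16/34.

0.4706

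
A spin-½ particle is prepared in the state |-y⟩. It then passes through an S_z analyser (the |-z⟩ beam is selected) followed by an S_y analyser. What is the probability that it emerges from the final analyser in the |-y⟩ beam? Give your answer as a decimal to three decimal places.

First analyser (S_z): from |-y⟩, P(|-z⟩) = 1/2.
After stage 1 the state is |-z⟩; P(|-y⟩) = |⟨-y|-z⟩|² = 1/2.
Joint probability = 1/2 × 1/2 = 0.250.

0.250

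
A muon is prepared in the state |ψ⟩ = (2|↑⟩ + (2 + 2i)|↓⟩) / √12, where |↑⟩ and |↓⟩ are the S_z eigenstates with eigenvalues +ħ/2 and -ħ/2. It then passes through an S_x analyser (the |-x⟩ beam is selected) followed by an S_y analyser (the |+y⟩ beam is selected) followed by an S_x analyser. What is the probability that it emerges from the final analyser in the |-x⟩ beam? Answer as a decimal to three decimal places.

0.042

First analyser (S_x): P(|-x⟩) = |⟨-x|ψ⟩|² = 4/24.
After stage 1 the state is |-x⟩; P(|+y⟩) = |⟨+y|-x⟩|² = 1/2.
After stage 2 the state is |+y⟩; P(|-x⟩) = |⟨-x|+y⟩|² = 1/2.
Joint probability = 4/24 × 1/2 × 1/2 = 0.042.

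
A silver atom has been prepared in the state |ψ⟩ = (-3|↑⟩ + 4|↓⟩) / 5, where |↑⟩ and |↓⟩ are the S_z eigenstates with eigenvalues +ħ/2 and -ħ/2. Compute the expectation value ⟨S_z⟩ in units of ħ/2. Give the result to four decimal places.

⟨σ_z⟩ = |a|² - |b|² divided by |a|²+|b|², with a, b the |↑⟩, |↓⟩ amplitudes.
= (9 - 16)/25 = -7/25.
⟨S_z⟩ = (ħ/2)·⟨σ_z⟩.

-0.2800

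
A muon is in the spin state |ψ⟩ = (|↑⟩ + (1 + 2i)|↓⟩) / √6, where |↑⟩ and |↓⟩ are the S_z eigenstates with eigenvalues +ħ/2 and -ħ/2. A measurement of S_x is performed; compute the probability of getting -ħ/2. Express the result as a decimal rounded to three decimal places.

|-x⟩ = (|↑⟩ - |↓⟩)/√2, so ⟨-x|ψ⟩ = (-2i) / (√2·√6).
P = |-2i|² / 12 = 4/12.

0.333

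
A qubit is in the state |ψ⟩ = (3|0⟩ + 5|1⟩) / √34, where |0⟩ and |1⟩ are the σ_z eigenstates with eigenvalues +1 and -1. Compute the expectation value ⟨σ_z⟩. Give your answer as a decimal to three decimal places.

⟨σ_z⟩ = |a|² - |b|² divided by |a|²+|b|², with a, b the |0⟩, |1⟩ amplitudes.
= (9 - 25)/34 = -16/34.

-0.471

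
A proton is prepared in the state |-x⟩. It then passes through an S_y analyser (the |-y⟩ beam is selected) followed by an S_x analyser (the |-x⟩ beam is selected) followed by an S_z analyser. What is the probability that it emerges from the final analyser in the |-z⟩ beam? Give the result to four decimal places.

First analyser (S_y): from |-x⟩, P(|-y⟩) = 1/2.
After stage 1 the state is |-y⟩; P(|-x⟩) = |⟨-x|-y⟩|² = 1/2.
After stage 2 the state is |-x⟩; P(|-z⟩) = |⟨-z|-x⟩|² = 1/2.
Joint probability = 1/2 × 1/2 × 1/2 = 0.1250.

0.1250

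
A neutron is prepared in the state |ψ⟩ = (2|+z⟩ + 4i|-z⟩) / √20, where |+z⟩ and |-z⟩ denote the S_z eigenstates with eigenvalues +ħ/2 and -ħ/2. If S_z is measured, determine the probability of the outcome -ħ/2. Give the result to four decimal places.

The -ħ/2 outcome corresponds to |-z⟩. Its amplitude in |ψ⟩ is 4i/√20.
P = |4i|² / 20 = 16/20.

0.8000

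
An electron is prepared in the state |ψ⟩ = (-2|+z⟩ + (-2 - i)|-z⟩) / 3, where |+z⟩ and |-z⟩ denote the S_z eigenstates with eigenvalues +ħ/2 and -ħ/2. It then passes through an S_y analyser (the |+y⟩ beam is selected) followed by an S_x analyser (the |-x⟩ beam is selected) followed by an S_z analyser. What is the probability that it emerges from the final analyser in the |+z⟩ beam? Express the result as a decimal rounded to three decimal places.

First analyser (S_y): P(|+y⟩) = |⟨+y|ψ⟩|² = 13/18.
After stage 1 the state is |+y⟩; P(|-x⟩) = |⟨-x|+y⟩|² = 1/2.
After stage 2 the state is |-x⟩; P(|+z⟩) = |⟨+z|-x⟩|² = 1/2.
Joint probability = 13/18 × 1/2 × 1/2 = 0.181.

0.181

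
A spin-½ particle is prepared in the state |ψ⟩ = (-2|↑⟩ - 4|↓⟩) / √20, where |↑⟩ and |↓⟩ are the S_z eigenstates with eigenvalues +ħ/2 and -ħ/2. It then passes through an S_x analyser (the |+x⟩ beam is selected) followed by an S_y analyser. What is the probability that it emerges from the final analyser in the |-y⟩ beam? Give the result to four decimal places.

First analyser (S_x): P(|+x⟩) = |⟨+x|ψ⟩|² = 36/40.
After stage 1 the state is |+x⟩; P(|-y⟩) = |⟨-y|+x⟩|² = 1/2.
Joint probability = 36/40 × 1/2 = 0.4500.

0.4500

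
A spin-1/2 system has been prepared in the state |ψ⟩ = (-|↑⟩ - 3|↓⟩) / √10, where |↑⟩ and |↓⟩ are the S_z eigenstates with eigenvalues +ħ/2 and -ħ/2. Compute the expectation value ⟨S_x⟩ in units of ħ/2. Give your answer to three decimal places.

⟨σ_x⟩ = 2 Re(a* b)/(|a|²+|b|²) with a = -1, b = -3.
a* b = 3, so ⟨σ_x⟩ = 6/10.
⟨S_x⟩ = (ħ/2)·⟨σ_x⟩.

0.600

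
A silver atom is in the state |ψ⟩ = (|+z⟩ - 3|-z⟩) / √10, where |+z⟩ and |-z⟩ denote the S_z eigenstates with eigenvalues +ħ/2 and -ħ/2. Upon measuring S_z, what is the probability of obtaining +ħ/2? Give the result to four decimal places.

The +ħ/2 outcome corresponds to |+z⟩. Its amplitude in |ψ⟩ is 1/√10.
P = |1|² / 10 = 1/10.

0.1000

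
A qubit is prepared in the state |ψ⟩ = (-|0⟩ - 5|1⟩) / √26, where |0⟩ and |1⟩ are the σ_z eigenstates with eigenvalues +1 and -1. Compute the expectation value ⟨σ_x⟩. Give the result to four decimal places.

⟨σ_x⟩ = 2 Re(a* b)/(|a|²+|b|²) with a = -1, b = -5.
a* b = 5, so ⟨σ_x⟩ = 10/26.

0.3846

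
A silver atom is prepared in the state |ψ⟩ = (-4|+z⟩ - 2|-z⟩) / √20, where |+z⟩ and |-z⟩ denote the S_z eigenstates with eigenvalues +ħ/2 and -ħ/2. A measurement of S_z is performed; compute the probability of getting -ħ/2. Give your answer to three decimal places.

0.200

The -ħ/2 outcome corresponds to |-z⟩. Its amplitude in |ψ⟩ is -2/√20.
P = |-2|² / 20 = 4/20.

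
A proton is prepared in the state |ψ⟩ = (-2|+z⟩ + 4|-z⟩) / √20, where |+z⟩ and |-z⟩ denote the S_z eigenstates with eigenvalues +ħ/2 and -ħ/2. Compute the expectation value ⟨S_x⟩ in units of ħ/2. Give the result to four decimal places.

⟨σ_x⟩ = 2 Re(a* b)/(|a|²+|b|²) with a = -2, b = 4.
a* b = -8, so ⟨σ_x⟩ = -16/20.
⟨S_x⟩ = (ħ/2)·⟨σ_x⟩.

-0.8000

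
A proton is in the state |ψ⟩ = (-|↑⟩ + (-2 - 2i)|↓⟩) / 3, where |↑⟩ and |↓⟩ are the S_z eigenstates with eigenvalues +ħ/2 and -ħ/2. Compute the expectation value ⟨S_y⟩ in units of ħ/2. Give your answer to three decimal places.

0.444

⟨σ_y⟩ = 2 Im(a* b)/(|a|²+|b|²) with a = -1, b = (-2 - 2i).
a* b = (2 + 2i), so ⟨σ_y⟩ = 4/9.
⟨S_y⟩ = (ħ/2)·⟨σ_y⟩.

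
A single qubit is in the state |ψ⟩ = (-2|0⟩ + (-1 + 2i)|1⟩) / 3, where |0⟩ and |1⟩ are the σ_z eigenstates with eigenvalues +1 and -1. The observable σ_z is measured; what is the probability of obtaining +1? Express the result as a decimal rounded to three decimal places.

0.444

The +1 outcome corresponds to |0⟩. Its amplitude in |ψ⟩ is -2/3.
P = |-2|² / 9 = 4/9.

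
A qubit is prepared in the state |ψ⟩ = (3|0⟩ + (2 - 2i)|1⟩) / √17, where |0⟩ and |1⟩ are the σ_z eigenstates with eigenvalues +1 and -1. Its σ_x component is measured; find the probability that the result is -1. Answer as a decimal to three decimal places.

0.147

|-x⟩ = (|0⟩ - |1⟩)/√2, so ⟨-x|ψ⟩ = (1 + 2i) / (√2·√17).
P = |1 + 2i|² / 34 = 5/34.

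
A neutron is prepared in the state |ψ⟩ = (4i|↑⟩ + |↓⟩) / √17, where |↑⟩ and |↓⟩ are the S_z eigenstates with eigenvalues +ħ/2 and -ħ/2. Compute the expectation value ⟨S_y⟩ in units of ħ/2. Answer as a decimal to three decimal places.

-0.471

⟨σ_y⟩ = 2 Im(a* b)/(|a|²+|b|²) with a = 4i, b = 1.
a* b = -4i, so ⟨σ_y⟩ = -8/17.
⟨S_y⟩ = (ħ/2)·⟨σ_y⟩.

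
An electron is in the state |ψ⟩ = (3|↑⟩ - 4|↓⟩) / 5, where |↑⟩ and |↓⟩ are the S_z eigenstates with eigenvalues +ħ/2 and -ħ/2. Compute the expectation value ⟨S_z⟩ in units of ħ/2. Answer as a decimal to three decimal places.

⟨σ_z⟩ = |a|² - |b|² divided by |a|²+|b|², with a, b the |↑⟩, |↓⟩ amplitudes.
= (9 - 16)/25 = -7/25.
⟨S_z⟩ = (ħ/2)·⟨σ_z⟩.

-0.280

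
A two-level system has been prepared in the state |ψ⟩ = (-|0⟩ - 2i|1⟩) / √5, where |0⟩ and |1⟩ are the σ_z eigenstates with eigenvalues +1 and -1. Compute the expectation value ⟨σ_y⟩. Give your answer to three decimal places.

0.800

⟨σ_y⟩ = 2 Im(a* b)/(|a|²+|b|²) with a = -1, b = -2i.
a* b = 2i, so ⟨σ_y⟩ = 4/5.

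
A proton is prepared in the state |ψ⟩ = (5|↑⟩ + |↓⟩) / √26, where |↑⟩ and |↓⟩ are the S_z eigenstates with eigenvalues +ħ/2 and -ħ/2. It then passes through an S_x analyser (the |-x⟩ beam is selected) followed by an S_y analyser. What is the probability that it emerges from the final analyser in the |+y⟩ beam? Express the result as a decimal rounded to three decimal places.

0.154

First analyser (S_x): P(|-x⟩) = |⟨-x|ψ⟩|² = 16/52.
After stage 1 the state is |-x⟩; P(|+y⟩) = |⟨+y|-x⟩|² = 1/2.
Joint probability = 16/52 × 1/2 = 0.154.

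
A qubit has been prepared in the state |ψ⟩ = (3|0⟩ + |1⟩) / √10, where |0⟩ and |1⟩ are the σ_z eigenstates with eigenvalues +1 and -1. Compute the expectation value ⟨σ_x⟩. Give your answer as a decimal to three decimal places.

⟨σ_x⟩ = 2 Re(a* b)/(|a|²+|b|²) with a = 3, b = 1.
a* b = 3, so ⟨σ_x⟩ = 6/10.

0.600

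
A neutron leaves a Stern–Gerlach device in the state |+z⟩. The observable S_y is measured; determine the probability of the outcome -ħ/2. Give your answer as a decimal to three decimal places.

0.500

In the S_z basis, |+z⟩ = |+z⟩ and |-y⟩ = (|+z⟩ - i|-z⟩)/√2.
|⟨-y|+z⟩|² = 1/2.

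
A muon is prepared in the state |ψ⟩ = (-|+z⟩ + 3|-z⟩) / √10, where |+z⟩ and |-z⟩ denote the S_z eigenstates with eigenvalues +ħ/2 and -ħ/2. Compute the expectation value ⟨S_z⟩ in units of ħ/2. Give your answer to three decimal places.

-0.800

⟨σ_z⟩ = |a|² - |b|² divided by |a|²+|b|², with a, b the |+z⟩, |-z⟩ amplitudes.
= (1 - 9)/10 = -8/10.
⟨S_z⟩ = (ħ/2)·⟨σ_z⟩.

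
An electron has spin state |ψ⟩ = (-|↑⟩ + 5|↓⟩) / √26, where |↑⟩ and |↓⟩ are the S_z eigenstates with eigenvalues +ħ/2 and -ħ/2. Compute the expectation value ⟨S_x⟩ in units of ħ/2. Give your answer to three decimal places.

⟨σ_x⟩ = 2 Re(a* b)/(|a|²+|b|²) with a = -1, b = 5.
a* b = -5, so ⟨σ_x⟩ = -10/26.
⟨S_x⟩ = (ħ/2)·⟨σ_x⟩.

-0.385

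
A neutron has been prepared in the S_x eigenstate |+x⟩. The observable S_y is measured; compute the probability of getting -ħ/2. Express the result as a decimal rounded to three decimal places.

0.500

In the S_z basis, |+x⟩ = (|↑⟩ + |↓⟩)/√2 and |-y⟩ = (|↑⟩ - i|↓⟩)/√2.
|⟨-y|+x⟩|² = 1/2.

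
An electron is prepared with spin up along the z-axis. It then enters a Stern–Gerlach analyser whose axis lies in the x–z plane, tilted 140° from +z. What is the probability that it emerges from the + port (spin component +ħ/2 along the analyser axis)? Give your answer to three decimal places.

0.117

For spin-½, the probability of finding spin-up along an axis at angle θ to the initial spin direction is cos²(θ/2); spin-down is sin²(θ/2).
θ = 140°, so P = cos²(70°) ≈ 0.117.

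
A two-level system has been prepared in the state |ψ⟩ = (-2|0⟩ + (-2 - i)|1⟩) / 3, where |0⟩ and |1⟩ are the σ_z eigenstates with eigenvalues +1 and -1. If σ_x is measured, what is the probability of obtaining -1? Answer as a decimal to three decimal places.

0.056

|-x⟩ = (|0⟩ - |1⟩)/√2, so ⟨-x|ψ⟩ = (i) / (√2·3).
P = |i|² / 18 = 1/18.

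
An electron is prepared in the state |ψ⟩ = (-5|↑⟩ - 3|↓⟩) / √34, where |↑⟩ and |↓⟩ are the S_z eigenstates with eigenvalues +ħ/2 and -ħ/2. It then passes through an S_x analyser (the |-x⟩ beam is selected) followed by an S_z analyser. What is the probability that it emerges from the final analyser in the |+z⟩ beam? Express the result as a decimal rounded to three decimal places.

0.029

First analyser (S_x): P(|-x⟩) = |⟨-x|ψ⟩|² = 4/68.
After stage 1 the state is |-x⟩; P(|+z⟩) = |⟨+z|-x⟩|² = 1/2.
Joint probability = 4/68 × 1/2 = 0.029.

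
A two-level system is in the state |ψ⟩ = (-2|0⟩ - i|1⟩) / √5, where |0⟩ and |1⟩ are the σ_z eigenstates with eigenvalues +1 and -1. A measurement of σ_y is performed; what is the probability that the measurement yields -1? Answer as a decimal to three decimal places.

0.100

|-y⟩ = (|0⟩ - i|1⟩)/√2, so ⟨-y|ψ⟩ = (-1) / (√2·√5).
P = |-1|² / 10 = 1/10.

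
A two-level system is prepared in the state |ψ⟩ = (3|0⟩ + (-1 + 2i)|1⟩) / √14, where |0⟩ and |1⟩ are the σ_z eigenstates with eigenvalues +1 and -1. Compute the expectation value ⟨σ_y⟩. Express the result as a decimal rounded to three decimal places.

⟨σ_y⟩ = 2 Im(a* b)/(|a|²+|b|²) with a = 3, b = (-1 + 2i).
a* b = (-3 + 6i), so ⟨σ_y⟩ = 12/14.

0.857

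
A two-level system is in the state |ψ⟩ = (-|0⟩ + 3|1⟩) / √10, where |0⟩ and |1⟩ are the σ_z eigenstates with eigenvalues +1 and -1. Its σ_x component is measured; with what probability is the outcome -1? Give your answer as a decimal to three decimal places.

0.800

|-x⟩ = (|0⟩ - |1⟩)/√2, so ⟨-x|ψ⟩ = (-4) / (√2·√10).
P = |-4|² / 20 = 16/20.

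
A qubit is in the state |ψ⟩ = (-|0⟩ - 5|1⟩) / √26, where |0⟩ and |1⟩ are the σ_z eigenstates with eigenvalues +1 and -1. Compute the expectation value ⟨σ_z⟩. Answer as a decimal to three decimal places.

⟨σ_z⟩ = |a|² - |b|² divided by |a|²+|b|², with a, b the |0⟩, |1⟩ amplitudes.
= (1 - 25)/26 = -24/26.

-0.923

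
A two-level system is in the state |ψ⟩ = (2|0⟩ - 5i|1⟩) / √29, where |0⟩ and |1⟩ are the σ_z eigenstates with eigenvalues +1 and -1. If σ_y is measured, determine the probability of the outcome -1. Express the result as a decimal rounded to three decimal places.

|-y⟩ = (|0⟩ - i|1⟩)/√2, so ⟨-y|ψ⟩ = (7) / (√2·√29).
P = |7|² / 58 = 49/58.

0.845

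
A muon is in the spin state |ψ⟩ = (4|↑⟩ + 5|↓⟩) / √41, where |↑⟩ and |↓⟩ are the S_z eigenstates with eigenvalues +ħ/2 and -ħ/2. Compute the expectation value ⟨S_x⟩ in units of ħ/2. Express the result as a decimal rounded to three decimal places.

0.976

⟨σ_x⟩ = 2 Re(a* b)/(|a|²+|b|²) with a = 4, b = 5.
a* b = 20, so ⟨σ_x⟩ = 40/41.
⟨S_x⟩ = (ħ/2)·⟨σ_x⟩.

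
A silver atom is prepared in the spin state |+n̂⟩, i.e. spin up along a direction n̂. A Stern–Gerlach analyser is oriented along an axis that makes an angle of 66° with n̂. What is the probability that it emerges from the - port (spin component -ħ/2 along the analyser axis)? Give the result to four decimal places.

For spin-½, the probability of finding spin-up along an axis at angle θ to the initial spin direction is cos²(θ/2); spin-down is sin²(θ/2).
θ = 66°, so P = sin²(33°) ≈ 0.2966.

0.2966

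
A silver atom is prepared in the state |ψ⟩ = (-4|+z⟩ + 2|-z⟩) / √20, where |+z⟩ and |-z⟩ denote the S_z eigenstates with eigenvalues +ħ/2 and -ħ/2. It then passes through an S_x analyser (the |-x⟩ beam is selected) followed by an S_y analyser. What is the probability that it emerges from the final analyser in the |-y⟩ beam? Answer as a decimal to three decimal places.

First analyser (S_x): P(|-x⟩) = |⟨-x|ψ⟩|² = 36/40.
After stage 1 the state is |-x⟩; P(|-y⟩) = |⟨-y|-x⟩|² = 1/2.
Joint probability = 36/40 × 1/2 = 0.450.

0.450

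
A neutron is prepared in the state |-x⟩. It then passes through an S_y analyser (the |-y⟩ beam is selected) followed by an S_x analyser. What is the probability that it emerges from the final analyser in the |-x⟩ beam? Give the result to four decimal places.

First analyser (S_y): from |-x⟩, P(|-y⟩) = 1/2.
After stage 1 the state is |-y⟩; P(|-x⟩) = |⟨-x|-y⟩|² = 1/2.
Joint probability = 1/2 × 1/2 = 0.2500.

0.2500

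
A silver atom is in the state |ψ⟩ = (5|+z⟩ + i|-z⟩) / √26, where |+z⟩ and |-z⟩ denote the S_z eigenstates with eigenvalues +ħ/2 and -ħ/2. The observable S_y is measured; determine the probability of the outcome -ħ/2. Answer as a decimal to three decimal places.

0.308

|-y⟩ = (|+z⟩ - i|-z⟩)/√2, so ⟨-y|ψ⟩ = (4) / (√2·√26).
P = |4|² / 52 = 16/52.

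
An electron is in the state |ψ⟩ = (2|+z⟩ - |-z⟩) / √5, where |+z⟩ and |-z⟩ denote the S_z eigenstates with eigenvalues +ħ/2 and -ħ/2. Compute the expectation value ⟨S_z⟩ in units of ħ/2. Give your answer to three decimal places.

0.600

⟨σ_z⟩ = |a|² - |b|² divided by |a|²+|b|², with a, b the |+z⟩, |-z⟩ amplitudes.
= (4 - 1)/5 = 3/5.
⟨S_z⟩ = (ħ/2)·⟨σ_z⟩.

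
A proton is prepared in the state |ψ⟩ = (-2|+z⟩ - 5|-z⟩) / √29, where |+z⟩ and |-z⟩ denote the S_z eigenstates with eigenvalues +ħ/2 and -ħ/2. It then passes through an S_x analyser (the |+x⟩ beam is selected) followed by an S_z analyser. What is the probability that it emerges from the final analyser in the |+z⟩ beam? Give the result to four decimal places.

0.4224

First analyser (S_x): P(|+x⟩) = |⟨+x|ψ⟩|² = 49/58.
After stage 1 the state is |+x⟩; P(|+z⟩) = |⟨+z|+x⟩|² = 1/2.
Joint probability = 49/58 × 1/2 = 0.4224.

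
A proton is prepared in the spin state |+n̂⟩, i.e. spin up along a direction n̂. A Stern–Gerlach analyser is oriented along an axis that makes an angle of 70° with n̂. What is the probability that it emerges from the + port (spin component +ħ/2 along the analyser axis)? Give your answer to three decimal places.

For spin-½, the probability of finding spin-up along an axis at angle θ to the initial spin direction is cos²(θ/2); spin-down is sin²(θ/2).
θ = 70°, so P = cos²(35°) ≈ 0.671.

0.671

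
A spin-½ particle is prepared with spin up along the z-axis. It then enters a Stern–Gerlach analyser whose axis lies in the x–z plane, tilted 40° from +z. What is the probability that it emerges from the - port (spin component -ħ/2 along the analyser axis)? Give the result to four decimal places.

For spin-½, the probability of finding spin-up along an axis at angle θ to the initial spin direction is cos²(θ/2); spin-down is sin²(θ/2).
θ = 40°, so P = sin²(20°) ≈ 0.1170.

0.1170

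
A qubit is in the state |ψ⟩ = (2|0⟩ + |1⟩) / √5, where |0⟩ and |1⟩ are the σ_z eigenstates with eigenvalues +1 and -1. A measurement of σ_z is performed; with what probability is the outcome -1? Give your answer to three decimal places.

0.200

The -1 outcome corresponds to |1⟩. Its amplitude in |ψ⟩ is 1/√5.
P = |1|² / 5 = 1/5.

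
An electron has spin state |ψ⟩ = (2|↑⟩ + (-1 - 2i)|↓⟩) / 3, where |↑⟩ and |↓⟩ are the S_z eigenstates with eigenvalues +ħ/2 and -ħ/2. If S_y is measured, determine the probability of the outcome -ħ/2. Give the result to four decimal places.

0.9444

|-y⟩ = (|↑⟩ - i|↓⟩)/√2, so ⟨-y|ψ⟩ = (4 - i) / (√2·3).
P = |4 - i|² / 18 = 17/18.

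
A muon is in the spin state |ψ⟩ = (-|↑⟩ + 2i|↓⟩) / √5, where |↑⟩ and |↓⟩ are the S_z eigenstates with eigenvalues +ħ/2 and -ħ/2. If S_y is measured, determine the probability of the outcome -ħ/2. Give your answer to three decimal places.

|-y⟩ = (|↑⟩ - i|↓⟩)/√2, so ⟨-y|ψ⟩ = (-3) / (√2·√5).
P = |-3|² / 10 = 9/10.

0.900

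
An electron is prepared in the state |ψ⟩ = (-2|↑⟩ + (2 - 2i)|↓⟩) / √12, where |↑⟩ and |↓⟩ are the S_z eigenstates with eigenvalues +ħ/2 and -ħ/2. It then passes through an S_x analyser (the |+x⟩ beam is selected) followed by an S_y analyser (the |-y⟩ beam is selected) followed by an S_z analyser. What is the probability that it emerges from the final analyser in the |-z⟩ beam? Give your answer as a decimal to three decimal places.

First analyser (S_x): P(|+x⟩) = |⟨+x|ψ⟩|² = 4/24.
After stage 1 the state is |+x⟩; P(|-y⟩) = |⟨-y|+x⟩|² = 1/2.
After stage 2 the state is |-y⟩; P(|-z⟩) = |⟨-z|-y⟩|² = 1/2.
Joint probability = 4/24 × 1/2 × 1/2 = 0.042.

0.042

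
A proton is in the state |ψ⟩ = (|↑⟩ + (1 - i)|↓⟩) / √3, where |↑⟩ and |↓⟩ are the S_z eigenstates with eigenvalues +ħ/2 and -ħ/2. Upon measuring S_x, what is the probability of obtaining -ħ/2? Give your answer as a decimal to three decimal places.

0.167

|-x⟩ = (|↑⟩ - |↓⟩)/√2, so ⟨-x|ψ⟩ = (i) / (√2·√3).
P = |i|² / 6 = 1/6.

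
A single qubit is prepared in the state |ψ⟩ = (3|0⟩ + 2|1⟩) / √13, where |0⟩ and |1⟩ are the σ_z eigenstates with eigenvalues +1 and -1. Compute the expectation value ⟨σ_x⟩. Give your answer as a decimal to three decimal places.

⟨σ_x⟩ = 2 Re(a* b)/(|a|²+|b|²) with a = 3, b = 2.
a* b = 6, so ⟨σ_x⟩ = 12/13.

0.923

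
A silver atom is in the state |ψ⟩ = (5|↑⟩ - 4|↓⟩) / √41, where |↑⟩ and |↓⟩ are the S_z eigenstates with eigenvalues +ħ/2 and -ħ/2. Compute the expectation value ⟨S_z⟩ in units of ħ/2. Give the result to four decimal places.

⟨σ_z⟩ = |a|² - |b|² divided by |a|²+|b|², with a, b the |↑⟩, |↓⟩ amplitudes.
= (25 - 16)/41 = 9/41.
⟨S_z⟩ = (ħ/2)·⟨σ_z⟩.

0.2195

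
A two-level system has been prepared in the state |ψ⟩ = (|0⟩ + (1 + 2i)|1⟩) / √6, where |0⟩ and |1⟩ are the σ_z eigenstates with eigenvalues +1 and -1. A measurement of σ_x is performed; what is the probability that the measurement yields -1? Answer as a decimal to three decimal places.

0.333

|-x⟩ = (|0⟩ - |1⟩)/√2, so ⟨-x|ψ⟩ = (-2i) / (√2·√6).
P = |-2i|² / 12 = 4/12.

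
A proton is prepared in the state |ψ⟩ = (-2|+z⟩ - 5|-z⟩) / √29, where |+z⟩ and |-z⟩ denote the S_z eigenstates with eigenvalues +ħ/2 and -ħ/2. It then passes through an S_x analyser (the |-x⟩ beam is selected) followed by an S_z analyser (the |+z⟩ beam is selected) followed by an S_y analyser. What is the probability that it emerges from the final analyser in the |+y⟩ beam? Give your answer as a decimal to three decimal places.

First analyser (S_x): P(|-x⟩) = |⟨-x|ψ⟩|² = 9/58.
After stage 1 the state is |-x⟩; P(|+z⟩) = |⟨+z|-x⟩|² = 1/2.
After stage 2 the state is |+z⟩; P(|+y⟩) = |⟨+y|+z⟩|² = 1/2.
Joint probability = 9/58 × 1/2 × 1/2 = 0.039.

0.039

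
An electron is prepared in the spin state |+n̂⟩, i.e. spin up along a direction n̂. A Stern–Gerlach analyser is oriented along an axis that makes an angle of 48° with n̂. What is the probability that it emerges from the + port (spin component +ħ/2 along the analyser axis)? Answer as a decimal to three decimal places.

0.835

For spin-½, the probability of finding spin-up along an axis at angle θ to the initial spin direction is cos²(θ/2); spin-down is sin²(θ/2).
θ = 48°, so P = cos²(24°) ≈ 0.835.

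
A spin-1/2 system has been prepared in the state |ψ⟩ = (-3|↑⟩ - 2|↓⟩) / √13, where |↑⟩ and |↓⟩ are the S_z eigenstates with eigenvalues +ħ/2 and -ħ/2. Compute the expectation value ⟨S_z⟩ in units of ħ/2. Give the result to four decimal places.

⟨σ_z⟩ = |a|² - |b|² divided by |a|²+|b|², with a, b the |↑⟩, |↓⟩ amplitudes.
= (9 - 4)/13 = 5/13.
⟨S_z⟩ = (ħ/2)·⟨σ_z⟩.

0.3846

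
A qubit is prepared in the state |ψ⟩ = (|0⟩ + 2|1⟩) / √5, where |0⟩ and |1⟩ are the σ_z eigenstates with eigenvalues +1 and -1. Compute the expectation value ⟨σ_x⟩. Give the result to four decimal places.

⟨σ_x⟩ = 2 Re(a* b)/(|a|²+|b|²) with a = 1, b = 2.
a* b = 2, so ⟨σ_x⟩ = 4/5.

0.8000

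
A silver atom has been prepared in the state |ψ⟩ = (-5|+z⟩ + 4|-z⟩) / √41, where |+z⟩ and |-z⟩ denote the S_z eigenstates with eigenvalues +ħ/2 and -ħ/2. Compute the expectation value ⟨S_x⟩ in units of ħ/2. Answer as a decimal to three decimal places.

⟨σ_x⟩ = 2 Re(a* b)/(|a|²+|b|²) with a = -5, b = 4.
a* b = -20, so ⟨σ_x⟩ = -40/41.
⟨S_x⟩ = (ħ/2)·⟨σ_x⟩.

-0.976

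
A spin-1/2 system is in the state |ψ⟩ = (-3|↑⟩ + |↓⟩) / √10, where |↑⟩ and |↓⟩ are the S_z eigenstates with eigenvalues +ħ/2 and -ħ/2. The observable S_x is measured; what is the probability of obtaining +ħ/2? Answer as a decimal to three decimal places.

|+x⟩ = (|↑⟩ + |↓⟩)/√2, so ⟨+x|ψ⟩ = (-2) / (√2·√10).
P = |-2|² / 20 = 4/20.

0.200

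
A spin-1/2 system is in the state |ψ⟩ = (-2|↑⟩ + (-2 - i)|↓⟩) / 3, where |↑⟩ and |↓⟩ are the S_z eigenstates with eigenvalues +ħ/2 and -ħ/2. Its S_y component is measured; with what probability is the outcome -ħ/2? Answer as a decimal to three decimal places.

|-y⟩ = (|↑⟩ - i|↓⟩)/√2, so ⟨-y|ψ⟩ = (-1 - 2i) / (√2·3).
P = |-1 - 2i|² / 18 = 5/18.

0.278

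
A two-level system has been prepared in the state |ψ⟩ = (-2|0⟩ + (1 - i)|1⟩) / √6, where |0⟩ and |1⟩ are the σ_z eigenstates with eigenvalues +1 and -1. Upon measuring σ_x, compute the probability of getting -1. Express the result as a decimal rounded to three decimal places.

|-x⟩ = (|0⟩ - |1⟩)/√2, so ⟨-x|ψ⟩ = (-3 + i) / (√2·√6).
P = |-3 + i|² / 12 = 10/12.

0.833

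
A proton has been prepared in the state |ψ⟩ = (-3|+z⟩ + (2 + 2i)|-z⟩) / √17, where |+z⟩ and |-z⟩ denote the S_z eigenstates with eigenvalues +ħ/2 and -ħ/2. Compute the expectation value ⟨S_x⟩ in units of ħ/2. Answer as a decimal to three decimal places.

⟨σ_x⟩ = 2 Re(a* b)/(|a|²+|b|²) with a = -3, b = (2 + 2i).
a* b = (-6 - 6i), so ⟨σ_x⟩ = -12/17.
⟨S_x⟩ = (ħ/2)·⟨σ_x⟩.

-0.706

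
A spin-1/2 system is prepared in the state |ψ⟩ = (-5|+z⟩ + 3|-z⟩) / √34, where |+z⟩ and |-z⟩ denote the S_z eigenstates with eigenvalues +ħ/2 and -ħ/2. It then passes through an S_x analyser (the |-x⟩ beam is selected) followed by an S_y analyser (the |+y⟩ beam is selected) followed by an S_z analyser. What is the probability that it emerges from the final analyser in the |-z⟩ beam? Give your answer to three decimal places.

First analyser (S_x): P(|-x⟩) = |⟨-x|ψ⟩|² = 64/68.
After stage 1 the state is |-x⟩; P(|+y⟩) = |⟨+y|-x⟩|² = 1/2.
After stage 2 the state is |+y⟩; P(|-z⟩) = |⟨-z|+y⟩|² = 1/2.
Joint probability = 64/68 × 1/2 × 1/2 = 0.235.

0.235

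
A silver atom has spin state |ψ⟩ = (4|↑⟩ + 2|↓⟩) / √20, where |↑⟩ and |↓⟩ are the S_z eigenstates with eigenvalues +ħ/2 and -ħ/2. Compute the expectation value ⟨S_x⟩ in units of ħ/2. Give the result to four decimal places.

0.8000

⟨σ_x⟩ = 2 Re(a* b)/(|a|²+|b|²) with a = 4, b = 2.
a* b = 8, so ⟨σ_x⟩ = 16/20.
⟨S_x⟩ = (ħ/2)·⟨σ_x⟩.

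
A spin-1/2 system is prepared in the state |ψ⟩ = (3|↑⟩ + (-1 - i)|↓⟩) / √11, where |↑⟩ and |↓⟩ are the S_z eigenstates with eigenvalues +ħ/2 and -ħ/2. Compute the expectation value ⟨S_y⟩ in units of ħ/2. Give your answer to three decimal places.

⟨σ_y⟩ = 2 Im(a* b)/(|a|²+|b|²) with a = 3, b = (-1 - i).
a* b = (-3 - 3i), so ⟨σ_y⟩ = -6/11.
⟨S_y⟩ = (ħ/2)·⟨σ_y⟩.

-0.545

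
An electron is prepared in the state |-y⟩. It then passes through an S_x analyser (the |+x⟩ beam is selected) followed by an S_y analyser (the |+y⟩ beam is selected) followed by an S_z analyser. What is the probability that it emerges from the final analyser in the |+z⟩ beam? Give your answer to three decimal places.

First analyser (S_x): from |-y⟩, P(|+x⟩) = 1/2.
After stage 1 the state is |+x⟩; P(|+y⟩) = |⟨+y|+x⟩|² = 1/2.
After stage 2 the state is |+y⟩; P(|+z⟩) = |⟨+z|+y⟩|² = 1/2.
Joint probability = 1/2 × 1/2 × 1/2 = 0.125.

0.125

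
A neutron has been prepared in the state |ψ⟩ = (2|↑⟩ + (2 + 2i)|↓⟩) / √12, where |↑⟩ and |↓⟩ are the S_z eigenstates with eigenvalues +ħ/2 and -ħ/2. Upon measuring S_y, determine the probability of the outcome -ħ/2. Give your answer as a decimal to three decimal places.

0.167

|-y⟩ = (|↑⟩ - i|↓⟩)/√2, so ⟨-y|ψ⟩ = (2i) / (√2·√12).
P = |2i|² / 24 = 4/24.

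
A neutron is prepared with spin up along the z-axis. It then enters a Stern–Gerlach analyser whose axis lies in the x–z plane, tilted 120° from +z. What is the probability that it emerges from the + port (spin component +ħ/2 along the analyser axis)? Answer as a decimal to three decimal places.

0.250

For spin-½, the probability of finding spin-up along an axis at angle θ to the initial spin direction is cos²(θ/2); spin-down is sin²(θ/2).
θ = 120°, so P = cos²(60°) ≈ 0.250.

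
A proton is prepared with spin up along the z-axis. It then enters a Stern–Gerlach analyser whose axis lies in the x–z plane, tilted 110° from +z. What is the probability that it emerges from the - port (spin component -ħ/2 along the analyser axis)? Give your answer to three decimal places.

For spin-½, the probability of finding spin-up along an axis at angle θ to the initial spin direction is cos²(θ/2); spin-down is sin²(θ/2).
θ = 110°, so P = sin²(55°) ≈ 0.671.

0.671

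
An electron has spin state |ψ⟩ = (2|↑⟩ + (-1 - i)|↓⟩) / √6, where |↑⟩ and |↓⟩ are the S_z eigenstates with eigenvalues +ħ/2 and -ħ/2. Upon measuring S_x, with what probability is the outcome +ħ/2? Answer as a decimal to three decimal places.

0.167

|+x⟩ = (|↑⟩ + |↓⟩)/√2, so ⟨+x|ψ⟩ = (1 - i) / (√2·√6).
P = |1 - i|² / 12 = 2/12.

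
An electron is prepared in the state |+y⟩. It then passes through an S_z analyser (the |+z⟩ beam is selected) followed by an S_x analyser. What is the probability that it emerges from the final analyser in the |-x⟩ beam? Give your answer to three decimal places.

First analyser (S_z): from |+y⟩, P(|+z⟩) = 1/2.
After stage 1 the state is |+z⟩; P(|-x⟩) = |⟨-x|+z⟩|² = 1/2.
Joint probability = 1/2 × 1/2 = 0.250.

0.250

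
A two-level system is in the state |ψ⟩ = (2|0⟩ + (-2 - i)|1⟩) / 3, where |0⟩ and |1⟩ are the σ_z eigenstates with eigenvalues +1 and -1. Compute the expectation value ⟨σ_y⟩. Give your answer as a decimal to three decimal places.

-0.444

⟨σ_y⟩ = 2 Im(a* b)/(|a|²+|b|²) with a = 2, b = (-2 - i).
a* b = (-4 - 2i), so ⟨σ_y⟩ = -4/9.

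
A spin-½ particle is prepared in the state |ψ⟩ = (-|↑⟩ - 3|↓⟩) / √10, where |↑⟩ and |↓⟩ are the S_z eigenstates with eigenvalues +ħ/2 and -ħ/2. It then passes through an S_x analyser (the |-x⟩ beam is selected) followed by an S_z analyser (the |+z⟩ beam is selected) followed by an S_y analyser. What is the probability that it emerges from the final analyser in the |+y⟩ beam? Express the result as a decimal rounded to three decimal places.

First analyser (S_x): P(|-x⟩) = |⟨-x|ψ⟩|² = 4/20.
After stage 1 the state is |-x⟩; P(|+z⟩) = |⟨+z|-x⟩|² = 1/2.
After stage 2 the state is |+z⟩; P(|+y⟩) = |⟨+y|+z⟩|² = 1/2.
Joint probability = 4/20 × 1/2 × 1/2 = 0.050.

0.050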